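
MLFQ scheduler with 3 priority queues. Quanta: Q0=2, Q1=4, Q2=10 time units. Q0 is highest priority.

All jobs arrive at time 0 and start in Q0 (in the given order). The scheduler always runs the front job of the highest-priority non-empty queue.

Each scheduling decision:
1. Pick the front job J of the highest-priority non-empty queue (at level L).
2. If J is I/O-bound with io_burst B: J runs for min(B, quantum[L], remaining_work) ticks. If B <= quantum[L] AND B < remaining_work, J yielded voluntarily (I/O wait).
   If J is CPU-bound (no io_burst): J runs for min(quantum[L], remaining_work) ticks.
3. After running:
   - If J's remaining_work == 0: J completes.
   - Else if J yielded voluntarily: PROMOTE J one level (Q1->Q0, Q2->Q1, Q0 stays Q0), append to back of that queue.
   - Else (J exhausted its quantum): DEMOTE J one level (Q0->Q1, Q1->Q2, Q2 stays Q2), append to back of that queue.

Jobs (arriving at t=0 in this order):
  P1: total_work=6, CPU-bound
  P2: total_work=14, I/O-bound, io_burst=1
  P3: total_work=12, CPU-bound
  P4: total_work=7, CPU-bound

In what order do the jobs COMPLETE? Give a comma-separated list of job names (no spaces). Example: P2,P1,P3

Answer: P2,P1,P3,P4

Derivation:
t=0-2: P1@Q0 runs 2, rem=4, quantum used, demote→Q1. Q0=[P2,P3,P4] Q1=[P1] Q2=[]
t=2-3: P2@Q0 runs 1, rem=13, I/O yield, promote→Q0. Q0=[P3,P4,P2] Q1=[P1] Q2=[]
t=3-5: P3@Q0 runs 2, rem=10, quantum used, demote→Q1. Q0=[P4,P2] Q1=[P1,P3] Q2=[]
t=5-7: P4@Q0 runs 2, rem=5, quantum used, demote→Q1. Q0=[P2] Q1=[P1,P3,P4] Q2=[]
t=7-8: P2@Q0 runs 1, rem=12, I/O yield, promote→Q0. Q0=[P2] Q1=[P1,P3,P4] Q2=[]
t=8-9: P2@Q0 runs 1, rem=11, I/O yield, promote→Q0. Q0=[P2] Q1=[P1,P3,P4] Q2=[]
t=9-10: P2@Q0 runs 1, rem=10, I/O yield, promote→Q0. Q0=[P2] Q1=[P1,P3,P4] Q2=[]
t=10-11: P2@Q0 runs 1, rem=9, I/O yield, promote→Q0. Q0=[P2] Q1=[P1,P3,P4] Q2=[]
t=11-12: P2@Q0 runs 1, rem=8, I/O yield, promote→Q0. Q0=[P2] Q1=[P1,P3,P4] Q2=[]
t=12-13: P2@Q0 runs 1, rem=7, I/O yield, promote→Q0. Q0=[P2] Q1=[P1,P3,P4] Q2=[]
t=13-14: P2@Q0 runs 1, rem=6, I/O yield, promote→Q0. Q0=[P2] Q1=[P1,P3,P4] Q2=[]
t=14-15: P2@Q0 runs 1, rem=5, I/O yield, promote→Q0. Q0=[P2] Q1=[P1,P3,P4] Q2=[]
t=15-16: P2@Q0 runs 1, rem=4, I/O yield, promote→Q0. Q0=[P2] Q1=[P1,P3,P4] Q2=[]
t=16-17: P2@Q0 runs 1, rem=3, I/O yield, promote→Q0. Q0=[P2] Q1=[P1,P3,P4] Q2=[]
t=17-18: P2@Q0 runs 1, rem=2, I/O yield, promote→Q0. Q0=[P2] Q1=[P1,P3,P4] Q2=[]
t=18-19: P2@Q0 runs 1, rem=1, I/O yield, promote→Q0. Q0=[P2] Q1=[P1,P3,P4] Q2=[]
t=19-20: P2@Q0 runs 1, rem=0, completes. Q0=[] Q1=[P1,P3,P4] Q2=[]
t=20-24: P1@Q1 runs 4, rem=0, completes. Q0=[] Q1=[P3,P4] Q2=[]
t=24-28: P3@Q1 runs 4, rem=6, quantum used, demote→Q2. Q0=[] Q1=[P4] Q2=[P3]
t=28-32: P4@Q1 runs 4, rem=1, quantum used, demote→Q2. Q0=[] Q1=[] Q2=[P3,P4]
t=32-38: P3@Q2 runs 6, rem=0, completes. Q0=[] Q1=[] Q2=[P4]
t=38-39: P4@Q2 runs 1, rem=0, completes. Q0=[] Q1=[] Q2=[]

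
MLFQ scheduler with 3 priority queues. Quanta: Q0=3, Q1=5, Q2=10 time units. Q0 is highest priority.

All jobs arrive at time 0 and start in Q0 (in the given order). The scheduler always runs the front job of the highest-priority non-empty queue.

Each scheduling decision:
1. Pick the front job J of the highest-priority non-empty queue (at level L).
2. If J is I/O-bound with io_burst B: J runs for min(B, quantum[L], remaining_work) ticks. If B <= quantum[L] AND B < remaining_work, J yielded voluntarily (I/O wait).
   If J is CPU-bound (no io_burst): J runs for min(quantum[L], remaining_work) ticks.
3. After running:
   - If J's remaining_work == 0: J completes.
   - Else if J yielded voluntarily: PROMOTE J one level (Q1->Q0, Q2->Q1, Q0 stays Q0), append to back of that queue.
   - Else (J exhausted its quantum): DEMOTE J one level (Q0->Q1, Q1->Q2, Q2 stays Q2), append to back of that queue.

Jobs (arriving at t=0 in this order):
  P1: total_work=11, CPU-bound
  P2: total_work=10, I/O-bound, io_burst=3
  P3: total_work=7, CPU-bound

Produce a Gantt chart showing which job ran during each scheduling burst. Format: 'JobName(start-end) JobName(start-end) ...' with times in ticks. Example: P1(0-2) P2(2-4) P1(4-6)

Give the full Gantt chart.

Answer: P1(0-3) P2(3-6) P3(6-9) P2(9-12) P2(12-15) P2(15-16) P1(16-21) P3(21-25) P1(25-28)

Derivation:
t=0-3: P1@Q0 runs 3, rem=8, quantum used, demote→Q1. Q0=[P2,P3] Q1=[P1] Q2=[]
t=3-6: P2@Q0 runs 3, rem=7, I/O yield, promote→Q0. Q0=[P3,P2] Q1=[P1] Q2=[]
t=6-9: P3@Q0 runs 3, rem=4, quantum used, demote→Q1. Q0=[P2] Q1=[P1,P3] Q2=[]
t=9-12: P2@Q0 runs 3, rem=4, I/O yield, promote→Q0. Q0=[P2] Q1=[P1,P3] Q2=[]
t=12-15: P2@Q0 runs 3, rem=1, I/O yield, promote→Q0. Q0=[P2] Q1=[P1,P3] Q2=[]
t=15-16: P2@Q0 runs 1, rem=0, completes. Q0=[] Q1=[P1,P3] Q2=[]
t=16-21: P1@Q1 runs 5, rem=3, quantum used, demote→Q2. Q0=[] Q1=[P3] Q2=[P1]
t=21-25: P3@Q1 runs 4, rem=0, completes. Q0=[] Q1=[] Q2=[P1]
t=25-28: P1@Q2 runs 3, rem=0, completes. Q0=[] Q1=[] Q2=[]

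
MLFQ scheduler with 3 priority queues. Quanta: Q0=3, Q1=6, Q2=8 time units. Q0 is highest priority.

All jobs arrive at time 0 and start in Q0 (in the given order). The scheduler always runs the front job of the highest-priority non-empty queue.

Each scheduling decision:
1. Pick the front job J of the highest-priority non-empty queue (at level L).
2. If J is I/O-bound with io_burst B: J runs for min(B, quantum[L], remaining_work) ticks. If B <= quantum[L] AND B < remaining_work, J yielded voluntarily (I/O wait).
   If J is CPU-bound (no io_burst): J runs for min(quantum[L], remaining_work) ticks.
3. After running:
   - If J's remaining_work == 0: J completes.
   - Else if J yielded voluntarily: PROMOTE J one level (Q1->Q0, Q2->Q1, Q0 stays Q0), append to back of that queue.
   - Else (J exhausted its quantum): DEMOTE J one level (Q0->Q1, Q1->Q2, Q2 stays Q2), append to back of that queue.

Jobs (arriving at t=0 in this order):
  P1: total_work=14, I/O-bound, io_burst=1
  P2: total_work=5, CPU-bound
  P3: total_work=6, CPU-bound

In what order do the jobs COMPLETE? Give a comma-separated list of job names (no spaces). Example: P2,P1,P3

t=0-1: P1@Q0 runs 1, rem=13, I/O yield, promote→Q0. Q0=[P2,P3,P1] Q1=[] Q2=[]
t=1-4: P2@Q0 runs 3, rem=2, quantum used, demote→Q1. Q0=[P3,P1] Q1=[P2] Q2=[]
t=4-7: P3@Q0 runs 3, rem=3, quantum used, demote→Q1. Q0=[P1] Q1=[P2,P3] Q2=[]
t=7-8: P1@Q0 runs 1, rem=12, I/O yield, promote→Q0. Q0=[P1] Q1=[P2,P3] Q2=[]
t=8-9: P1@Q0 runs 1, rem=11, I/O yield, promote→Q0. Q0=[P1] Q1=[P2,P3] Q2=[]
t=9-10: P1@Q0 runs 1, rem=10, I/O yield, promote→Q0. Q0=[P1] Q1=[P2,P3] Q2=[]
t=10-11: P1@Q0 runs 1, rem=9, I/O yield, promote→Q0. Q0=[P1] Q1=[P2,P3] Q2=[]
t=11-12: P1@Q0 runs 1, rem=8, I/O yield, promote→Q0. Q0=[P1] Q1=[P2,P3] Q2=[]
t=12-13: P1@Q0 runs 1, rem=7, I/O yield, promote→Q0. Q0=[P1] Q1=[P2,P3] Q2=[]
t=13-14: P1@Q0 runs 1, rem=6, I/O yield, promote→Q0. Q0=[P1] Q1=[P2,P3] Q2=[]
t=14-15: P1@Q0 runs 1, rem=5, I/O yield, promote→Q0. Q0=[P1] Q1=[P2,P3] Q2=[]
t=15-16: P1@Q0 runs 1, rem=4, I/O yield, promote→Q0. Q0=[P1] Q1=[P2,P3] Q2=[]
t=16-17: P1@Q0 runs 1, rem=3, I/O yield, promote→Q0. Q0=[P1] Q1=[P2,P3] Q2=[]
t=17-18: P1@Q0 runs 1, rem=2, I/O yield, promote→Q0. Q0=[P1] Q1=[P2,P3] Q2=[]
t=18-19: P1@Q0 runs 1, rem=1, I/O yield, promote→Q0. Q0=[P1] Q1=[P2,P3] Q2=[]
t=19-20: P1@Q0 runs 1, rem=0, completes. Q0=[] Q1=[P2,P3] Q2=[]
t=20-22: P2@Q1 runs 2, rem=0, completes. Q0=[] Q1=[P3] Q2=[]
t=22-25: P3@Q1 runs 3, rem=0, completes. Q0=[] Q1=[] Q2=[]

Answer: P1,P2,P3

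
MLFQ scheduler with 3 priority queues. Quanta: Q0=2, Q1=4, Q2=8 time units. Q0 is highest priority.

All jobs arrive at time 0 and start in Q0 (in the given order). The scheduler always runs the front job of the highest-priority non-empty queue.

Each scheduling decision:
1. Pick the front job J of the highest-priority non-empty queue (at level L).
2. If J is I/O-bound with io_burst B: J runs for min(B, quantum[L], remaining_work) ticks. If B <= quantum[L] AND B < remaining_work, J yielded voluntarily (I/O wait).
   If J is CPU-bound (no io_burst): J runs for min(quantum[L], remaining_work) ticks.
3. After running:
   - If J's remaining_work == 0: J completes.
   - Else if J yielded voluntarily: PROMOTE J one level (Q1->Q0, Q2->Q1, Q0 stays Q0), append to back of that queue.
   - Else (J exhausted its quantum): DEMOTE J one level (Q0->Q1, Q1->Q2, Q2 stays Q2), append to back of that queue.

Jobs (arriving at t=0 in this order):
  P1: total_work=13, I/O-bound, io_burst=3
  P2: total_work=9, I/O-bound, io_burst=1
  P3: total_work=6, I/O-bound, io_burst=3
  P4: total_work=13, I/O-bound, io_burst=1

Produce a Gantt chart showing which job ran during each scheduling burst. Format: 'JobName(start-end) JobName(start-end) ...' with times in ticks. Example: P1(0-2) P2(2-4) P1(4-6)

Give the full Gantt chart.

Answer: P1(0-2) P2(2-3) P3(3-5) P4(5-6) P2(6-7) P4(7-8) P2(8-9) P4(9-10) P2(10-11) P4(11-12) P2(12-13) P4(13-14) P2(14-15) P4(15-16) P2(16-17) P4(17-18) P2(18-19) P4(19-20) P2(20-21) P4(21-22) P4(22-23) P4(23-24) P4(24-25) P4(25-26) P1(26-29) P1(29-31) P3(31-34) P3(34-35) P1(35-38) P1(38-40) P1(40-41)

Derivation:
t=0-2: P1@Q0 runs 2, rem=11, quantum used, demote→Q1. Q0=[P2,P3,P4] Q1=[P1] Q2=[]
t=2-3: P2@Q0 runs 1, rem=8, I/O yield, promote→Q0. Q0=[P3,P4,P2] Q1=[P1] Q2=[]
t=3-5: P3@Q0 runs 2, rem=4, quantum used, demote→Q1. Q0=[P4,P2] Q1=[P1,P3] Q2=[]
t=5-6: P4@Q0 runs 1, rem=12, I/O yield, promote→Q0. Q0=[P2,P4] Q1=[P1,P3] Q2=[]
t=6-7: P2@Q0 runs 1, rem=7, I/O yield, promote→Q0. Q0=[P4,P2] Q1=[P1,P3] Q2=[]
t=7-8: P4@Q0 runs 1, rem=11, I/O yield, promote→Q0. Q0=[P2,P4] Q1=[P1,P3] Q2=[]
t=8-9: P2@Q0 runs 1, rem=6, I/O yield, promote→Q0. Q0=[P4,P2] Q1=[P1,P3] Q2=[]
t=9-10: P4@Q0 runs 1, rem=10, I/O yield, promote→Q0. Q0=[P2,P4] Q1=[P1,P3] Q2=[]
t=10-11: P2@Q0 runs 1, rem=5, I/O yield, promote→Q0. Q0=[P4,P2] Q1=[P1,P3] Q2=[]
t=11-12: P4@Q0 runs 1, rem=9, I/O yield, promote→Q0. Q0=[P2,P4] Q1=[P1,P3] Q2=[]
t=12-13: P2@Q0 runs 1, rem=4, I/O yield, promote→Q0. Q0=[P4,P2] Q1=[P1,P3] Q2=[]
t=13-14: P4@Q0 runs 1, rem=8, I/O yield, promote→Q0. Q0=[P2,P4] Q1=[P1,P3] Q2=[]
t=14-15: P2@Q0 runs 1, rem=3, I/O yield, promote→Q0. Q0=[P4,P2] Q1=[P1,P3] Q2=[]
t=15-16: P4@Q0 runs 1, rem=7, I/O yield, promote→Q0. Q0=[P2,P4] Q1=[P1,P3] Q2=[]
t=16-17: P2@Q0 runs 1, rem=2, I/O yield, promote→Q0. Q0=[P4,P2] Q1=[P1,P3] Q2=[]
t=17-18: P4@Q0 runs 1, rem=6, I/O yield, promote→Q0. Q0=[P2,P4] Q1=[P1,P3] Q2=[]
t=18-19: P2@Q0 runs 1, rem=1, I/O yield, promote→Q0. Q0=[P4,P2] Q1=[P1,P3] Q2=[]
t=19-20: P4@Q0 runs 1, rem=5, I/O yield, promote→Q0. Q0=[P2,P4] Q1=[P1,P3] Q2=[]
t=20-21: P2@Q0 runs 1, rem=0, completes. Q0=[P4] Q1=[P1,P3] Q2=[]
t=21-22: P4@Q0 runs 1, rem=4, I/O yield, promote→Q0. Q0=[P4] Q1=[P1,P3] Q2=[]
t=22-23: P4@Q0 runs 1, rem=3, I/O yield, promote→Q0. Q0=[P4] Q1=[P1,P3] Q2=[]
t=23-24: P4@Q0 runs 1, rem=2, I/O yield, promote→Q0. Q0=[P4] Q1=[P1,P3] Q2=[]
t=24-25: P4@Q0 runs 1, rem=1, I/O yield, promote→Q0. Q0=[P4] Q1=[P1,P3] Q2=[]
t=25-26: P4@Q0 runs 1, rem=0, completes. Q0=[] Q1=[P1,P3] Q2=[]
t=26-29: P1@Q1 runs 3, rem=8, I/O yield, promote→Q0. Q0=[P1] Q1=[P3] Q2=[]
t=29-31: P1@Q0 runs 2, rem=6, quantum used, demote→Q1. Q0=[] Q1=[P3,P1] Q2=[]
t=31-34: P3@Q1 runs 3, rem=1, I/O yield, promote→Q0. Q0=[P3] Q1=[P1] Q2=[]
t=34-35: P3@Q0 runs 1, rem=0, completes. Q0=[] Q1=[P1] Q2=[]
t=35-38: P1@Q1 runs 3, rem=3, I/O yield, promote→Q0. Q0=[P1] Q1=[] Q2=[]
t=38-40: P1@Q0 runs 2, rem=1, quantum used, demote→Q1. Q0=[] Q1=[P1] Q2=[]
t=40-41: P1@Q1 runs 1, rem=0, completes. Q0=[] Q1=[] Q2=[]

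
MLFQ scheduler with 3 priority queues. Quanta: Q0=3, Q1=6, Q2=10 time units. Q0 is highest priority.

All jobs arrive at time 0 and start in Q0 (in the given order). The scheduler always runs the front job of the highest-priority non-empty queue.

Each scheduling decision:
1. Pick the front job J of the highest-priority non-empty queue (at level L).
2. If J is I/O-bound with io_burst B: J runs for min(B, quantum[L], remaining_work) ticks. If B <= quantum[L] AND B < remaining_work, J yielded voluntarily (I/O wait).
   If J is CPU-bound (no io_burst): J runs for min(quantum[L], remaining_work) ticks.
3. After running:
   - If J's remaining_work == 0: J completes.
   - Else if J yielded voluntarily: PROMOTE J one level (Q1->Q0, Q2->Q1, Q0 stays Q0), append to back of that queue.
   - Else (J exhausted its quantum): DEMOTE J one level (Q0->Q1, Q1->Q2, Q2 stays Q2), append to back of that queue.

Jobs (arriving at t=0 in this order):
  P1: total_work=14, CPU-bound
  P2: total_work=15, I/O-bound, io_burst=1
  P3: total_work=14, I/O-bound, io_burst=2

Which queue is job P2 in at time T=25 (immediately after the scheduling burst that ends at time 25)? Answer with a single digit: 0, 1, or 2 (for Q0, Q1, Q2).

Answer: 0

Derivation:
t=0-3: P1@Q0 runs 3, rem=11, quantum used, demote→Q1. Q0=[P2,P3] Q1=[P1] Q2=[]
t=3-4: P2@Q0 runs 1, rem=14, I/O yield, promote→Q0. Q0=[P3,P2] Q1=[P1] Q2=[]
t=4-6: P3@Q0 runs 2, rem=12, I/O yield, promote→Q0. Q0=[P2,P3] Q1=[P1] Q2=[]
t=6-7: P2@Q0 runs 1, rem=13, I/O yield, promote→Q0. Q0=[P3,P2] Q1=[P1] Q2=[]
t=7-9: P3@Q0 runs 2, rem=10, I/O yield, promote→Q0. Q0=[P2,P3] Q1=[P1] Q2=[]
t=9-10: P2@Q0 runs 1, rem=12, I/O yield, promote→Q0. Q0=[P3,P2] Q1=[P1] Q2=[]
t=10-12: P3@Q0 runs 2, rem=8, I/O yield, promote→Q0. Q0=[P2,P3] Q1=[P1] Q2=[]
t=12-13: P2@Q0 runs 1, rem=11, I/O yield, promote→Q0. Q0=[P3,P2] Q1=[P1] Q2=[]
t=13-15: P3@Q0 runs 2, rem=6, I/O yield, promote→Q0. Q0=[P2,P3] Q1=[P1] Q2=[]
t=15-16: P2@Q0 runs 1, rem=10, I/O yield, promote→Q0. Q0=[P3,P2] Q1=[P1] Q2=[]
t=16-18: P3@Q0 runs 2, rem=4, I/O yield, promote→Q0. Q0=[P2,P3] Q1=[P1] Q2=[]
t=18-19: P2@Q0 runs 1, rem=9, I/O yield, promote→Q0. Q0=[P3,P2] Q1=[P1] Q2=[]
t=19-21: P3@Q0 runs 2, rem=2, I/O yield, promote→Q0. Q0=[P2,P3] Q1=[P1] Q2=[]
t=21-22: P2@Q0 runs 1, rem=8, I/O yield, promote→Q0. Q0=[P3,P2] Q1=[P1] Q2=[]
t=22-24: P3@Q0 runs 2, rem=0, completes. Q0=[P2] Q1=[P1] Q2=[]
t=24-25: P2@Q0 runs 1, rem=7, I/O yield, promote→Q0. Q0=[P2] Q1=[P1] Q2=[]
t=25-26: P2@Q0 runs 1, rem=6, I/O yield, promote→Q0. Q0=[P2] Q1=[P1] Q2=[]
t=26-27: P2@Q0 runs 1, rem=5, I/O yield, promote→Q0. Q0=[P2] Q1=[P1] Q2=[]
t=27-28: P2@Q0 runs 1, rem=4, I/O yield, promote→Q0. Q0=[P2] Q1=[P1] Q2=[]
t=28-29: P2@Q0 runs 1, rem=3, I/O yield, promote→Q0. Q0=[P2] Q1=[P1] Q2=[]
t=29-30: P2@Q0 runs 1, rem=2, I/O yield, promote→Q0. Q0=[P2] Q1=[P1] Q2=[]
t=30-31: P2@Q0 runs 1, rem=1, I/O yield, promote→Q0. Q0=[P2] Q1=[P1] Q2=[]
t=31-32: P2@Q0 runs 1, rem=0, completes. Q0=[] Q1=[P1] Q2=[]
t=32-38: P1@Q1 runs 6, rem=5, quantum used, demote→Q2. Q0=[] Q1=[] Q2=[P1]
t=38-43: P1@Q2 runs 5, rem=0, completes. Q0=[] Q1=[] Q2=[]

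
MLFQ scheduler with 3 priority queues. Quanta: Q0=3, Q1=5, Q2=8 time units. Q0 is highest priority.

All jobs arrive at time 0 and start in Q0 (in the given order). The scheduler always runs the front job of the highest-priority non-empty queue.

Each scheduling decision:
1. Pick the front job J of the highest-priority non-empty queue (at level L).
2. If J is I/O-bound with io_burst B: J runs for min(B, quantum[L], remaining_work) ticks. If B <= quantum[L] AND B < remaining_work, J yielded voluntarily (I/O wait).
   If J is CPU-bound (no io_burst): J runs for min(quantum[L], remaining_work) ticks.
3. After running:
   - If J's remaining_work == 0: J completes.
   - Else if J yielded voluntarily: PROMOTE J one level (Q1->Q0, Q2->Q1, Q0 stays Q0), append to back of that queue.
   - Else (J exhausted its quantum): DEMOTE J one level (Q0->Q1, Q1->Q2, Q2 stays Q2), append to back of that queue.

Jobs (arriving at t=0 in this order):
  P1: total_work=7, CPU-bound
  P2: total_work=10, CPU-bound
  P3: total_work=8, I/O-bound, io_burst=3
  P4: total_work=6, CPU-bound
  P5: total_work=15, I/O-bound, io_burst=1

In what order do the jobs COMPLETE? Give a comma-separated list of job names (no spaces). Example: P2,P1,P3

Answer: P3,P5,P1,P4,P2

Derivation:
t=0-3: P1@Q0 runs 3, rem=4, quantum used, demote→Q1. Q0=[P2,P3,P4,P5] Q1=[P1] Q2=[]
t=3-6: P2@Q0 runs 3, rem=7, quantum used, demote→Q1. Q0=[P3,P4,P5] Q1=[P1,P2] Q2=[]
t=6-9: P3@Q0 runs 3, rem=5, I/O yield, promote→Q0. Q0=[P4,P5,P3] Q1=[P1,P2] Q2=[]
t=9-12: P4@Q0 runs 3, rem=3, quantum used, demote→Q1. Q0=[P5,P3] Q1=[P1,P2,P4] Q2=[]
t=12-13: P5@Q0 runs 1, rem=14, I/O yield, promote→Q0. Q0=[P3,P5] Q1=[P1,P2,P4] Q2=[]
t=13-16: P3@Q0 runs 3, rem=2, I/O yield, promote→Q0. Q0=[P5,P3] Q1=[P1,P2,P4] Q2=[]
t=16-17: P5@Q0 runs 1, rem=13, I/O yield, promote→Q0. Q0=[P3,P5] Q1=[P1,P2,P4] Q2=[]
t=17-19: P3@Q0 runs 2, rem=0, completes. Q0=[P5] Q1=[P1,P2,P4] Q2=[]
t=19-20: P5@Q0 runs 1, rem=12, I/O yield, promote→Q0. Q0=[P5] Q1=[P1,P2,P4] Q2=[]
t=20-21: P5@Q0 runs 1, rem=11, I/O yield, promote→Q0. Q0=[P5] Q1=[P1,P2,P4] Q2=[]
t=21-22: P5@Q0 runs 1, rem=10, I/O yield, promote→Q0. Q0=[P5] Q1=[P1,P2,P4] Q2=[]
t=22-23: P5@Q0 runs 1, rem=9, I/O yield, promote→Q0. Q0=[P5] Q1=[P1,P2,P4] Q2=[]
t=23-24: P5@Q0 runs 1, rem=8, I/O yield, promote→Q0. Q0=[P5] Q1=[P1,P2,P4] Q2=[]
t=24-25: P5@Q0 runs 1, rem=7, I/O yield, promote→Q0. Q0=[P5] Q1=[P1,P2,P4] Q2=[]
t=25-26: P5@Q0 runs 1, rem=6, I/O yield, promote→Q0. Q0=[P5] Q1=[P1,P2,P4] Q2=[]
t=26-27: P5@Q0 runs 1, rem=5, I/O yield, promote→Q0. Q0=[P5] Q1=[P1,P2,P4] Q2=[]
t=27-28: P5@Q0 runs 1, rem=4, I/O yield, promote→Q0. Q0=[P5] Q1=[P1,P2,P4] Q2=[]
t=28-29: P5@Q0 runs 1, rem=3, I/O yield, promote→Q0. Q0=[P5] Q1=[P1,P2,P4] Q2=[]
t=29-30: P5@Q0 runs 1, rem=2, I/O yield, promote→Q0. Q0=[P5] Q1=[P1,P2,P4] Q2=[]
t=30-31: P5@Q0 runs 1, rem=1, I/O yield, promote→Q0. Q0=[P5] Q1=[P1,P2,P4] Q2=[]
t=31-32: P5@Q0 runs 1, rem=0, completes. Q0=[] Q1=[P1,P2,P4] Q2=[]
t=32-36: P1@Q1 runs 4, rem=0, completes. Q0=[] Q1=[P2,P4] Q2=[]
t=36-41: P2@Q1 runs 5, rem=2, quantum used, demote→Q2. Q0=[] Q1=[P4] Q2=[P2]
t=41-44: P4@Q1 runs 3, rem=0, completes. Q0=[] Q1=[] Q2=[P2]
t=44-46: P2@Q2 runs 2, rem=0, completes. Q0=[] Q1=[] Q2=[]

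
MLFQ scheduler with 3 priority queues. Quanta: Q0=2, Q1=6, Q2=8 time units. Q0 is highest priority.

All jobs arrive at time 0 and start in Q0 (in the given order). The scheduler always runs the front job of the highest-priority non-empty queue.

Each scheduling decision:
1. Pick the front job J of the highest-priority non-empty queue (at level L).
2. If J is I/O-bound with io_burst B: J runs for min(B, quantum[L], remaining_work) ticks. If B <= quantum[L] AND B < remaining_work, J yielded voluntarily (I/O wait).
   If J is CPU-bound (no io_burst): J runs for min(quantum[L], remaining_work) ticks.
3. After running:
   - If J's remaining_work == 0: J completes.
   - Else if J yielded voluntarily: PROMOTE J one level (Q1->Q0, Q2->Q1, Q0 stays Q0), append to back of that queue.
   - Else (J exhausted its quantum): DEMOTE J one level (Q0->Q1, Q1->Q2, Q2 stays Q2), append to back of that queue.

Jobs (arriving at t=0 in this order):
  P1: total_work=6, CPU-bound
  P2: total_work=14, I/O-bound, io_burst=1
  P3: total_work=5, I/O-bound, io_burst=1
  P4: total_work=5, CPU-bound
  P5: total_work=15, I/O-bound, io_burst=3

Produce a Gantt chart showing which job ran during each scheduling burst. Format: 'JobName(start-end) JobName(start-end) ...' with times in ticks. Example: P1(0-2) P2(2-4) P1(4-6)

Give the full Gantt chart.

Answer: P1(0-2) P2(2-3) P3(3-4) P4(4-6) P5(6-8) P2(8-9) P3(9-10) P2(10-11) P3(11-12) P2(12-13) P3(13-14) P2(14-15) P3(15-16) P2(16-17) P2(17-18) P2(18-19) P2(19-20) P2(20-21) P2(21-22) P2(22-23) P2(23-24) P2(24-25) P1(25-29) P4(29-32) P5(32-35) P5(35-37) P5(37-40) P5(40-42) P5(42-45)

Derivation:
t=0-2: P1@Q0 runs 2, rem=4, quantum used, demote→Q1. Q0=[P2,P3,P4,P5] Q1=[P1] Q2=[]
t=2-3: P2@Q0 runs 1, rem=13, I/O yield, promote→Q0. Q0=[P3,P4,P5,P2] Q1=[P1] Q2=[]
t=3-4: P3@Q0 runs 1, rem=4, I/O yield, promote→Q0. Q0=[P4,P5,P2,P3] Q1=[P1] Q2=[]
t=4-6: P4@Q0 runs 2, rem=3, quantum used, demote→Q1. Q0=[P5,P2,P3] Q1=[P1,P4] Q2=[]
t=6-8: P5@Q0 runs 2, rem=13, quantum used, demote→Q1. Q0=[P2,P3] Q1=[P1,P4,P5] Q2=[]
t=8-9: P2@Q0 runs 1, rem=12, I/O yield, promote→Q0. Q0=[P3,P2] Q1=[P1,P4,P5] Q2=[]
t=9-10: P3@Q0 runs 1, rem=3, I/O yield, promote→Q0. Q0=[P2,P3] Q1=[P1,P4,P5] Q2=[]
t=10-11: P2@Q0 runs 1, rem=11, I/O yield, promote→Q0. Q0=[P3,P2] Q1=[P1,P4,P5] Q2=[]
t=11-12: P3@Q0 runs 1, rem=2, I/O yield, promote→Q0. Q0=[P2,P3] Q1=[P1,P4,P5] Q2=[]
t=12-13: P2@Q0 runs 1, rem=10, I/O yield, promote→Q0. Q0=[P3,P2] Q1=[P1,P4,P5] Q2=[]
t=13-14: P3@Q0 runs 1, rem=1, I/O yield, promote→Q0. Q0=[P2,P3] Q1=[P1,P4,P5] Q2=[]
t=14-15: P2@Q0 runs 1, rem=9, I/O yield, promote→Q0. Q0=[P3,P2] Q1=[P1,P4,P5] Q2=[]
t=15-16: P3@Q0 runs 1, rem=0, completes. Q0=[P2] Q1=[P1,P4,P5] Q2=[]
t=16-17: P2@Q0 runs 1, rem=8, I/O yield, promote→Q0. Q0=[P2] Q1=[P1,P4,P5] Q2=[]
t=17-18: P2@Q0 runs 1, rem=7, I/O yield, promote→Q0. Q0=[P2] Q1=[P1,P4,P5] Q2=[]
t=18-19: P2@Q0 runs 1, rem=6, I/O yield, promote→Q0. Q0=[P2] Q1=[P1,P4,P5] Q2=[]
t=19-20: P2@Q0 runs 1, rem=5, I/O yield, promote→Q0. Q0=[P2] Q1=[P1,P4,P5] Q2=[]
t=20-21: P2@Q0 runs 1, rem=4, I/O yield, promote→Q0. Q0=[P2] Q1=[P1,P4,P5] Q2=[]
t=21-22: P2@Q0 runs 1, rem=3, I/O yield, promote→Q0. Q0=[P2] Q1=[P1,P4,P5] Q2=[]
t=22-23: P2@Q0 runs 1, rem=2, I/O yield, promote→Q0. Q0=[P2] Q1=[P1,P4,P5] Q2=[]
t=23-24: P2@Q0 runs 1, rem=1, I/O yield, promote→Q0. Q0=[P2] Q1=[P1,P4,P5] Q2=[]
t=24-25: P2@Q0 runs 1, rem=0, completes. Q0=[] Q1=[P1,P4,P5] Q2=[]
t=25-29: P1@Q1 runs 4, rem=0, completes. Q0=[] Q1=[P4,P5] Q2=[]
t=29-32: P4@Q1 runs 3, rem=0, completes. Q0=[] Q1=[P5] Q2=[]
t=32-35: P5@Q1 runs 3, rem=10, I/O yield, promote→Q0. Q0=[P5] Q1=[] Q2=[]
t=35-37: P5@Q0 runs 2, rem=8, quantum used, demote→Q1. Q0=[] Q1=[P5] Q2=[]
t=37-40: P5@Q1 runs 3, rem=5, I/O yield, promote→Q0. Q0=[P5] Q1=[] Q2=[]
t=40-42: P5@Q0 runs 2, rem=3, quantum used, demote→Q1. Q0=[] Q1=[P5] Q2=[]
t=42-45: P5@Q1 runs 3, rem=0, completes. Q0=[] Q1=[] Q2=[]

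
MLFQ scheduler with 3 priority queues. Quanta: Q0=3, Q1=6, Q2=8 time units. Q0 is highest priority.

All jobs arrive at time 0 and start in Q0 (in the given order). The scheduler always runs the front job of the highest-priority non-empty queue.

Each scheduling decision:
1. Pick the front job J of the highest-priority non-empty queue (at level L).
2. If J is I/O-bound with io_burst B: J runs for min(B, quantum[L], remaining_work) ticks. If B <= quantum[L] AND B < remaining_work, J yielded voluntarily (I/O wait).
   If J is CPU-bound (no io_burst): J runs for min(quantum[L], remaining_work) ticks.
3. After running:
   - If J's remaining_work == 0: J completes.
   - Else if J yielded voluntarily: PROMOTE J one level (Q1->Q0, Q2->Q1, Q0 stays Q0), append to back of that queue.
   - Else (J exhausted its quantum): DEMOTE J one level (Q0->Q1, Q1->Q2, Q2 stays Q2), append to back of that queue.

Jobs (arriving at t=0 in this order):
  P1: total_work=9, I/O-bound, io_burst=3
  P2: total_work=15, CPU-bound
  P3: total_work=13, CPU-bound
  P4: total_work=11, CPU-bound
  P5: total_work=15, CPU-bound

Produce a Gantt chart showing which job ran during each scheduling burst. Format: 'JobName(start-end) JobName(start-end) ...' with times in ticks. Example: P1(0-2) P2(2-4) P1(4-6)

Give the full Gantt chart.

t=0-3: P1@Q0 runs 3, rem=6, I/O yield, promote→Q0. Q0=[P2,P3,P4,P5,P1] Q1=[] Q2=[]
t=3-6: P2@Q0 runs 3, rem=12, quantum used, demote→Q1. Q0=[P3,P4,P5,P1] Q1=[P2] Q2=[]
t=6-9: P3@Q0 runs 3, rem=10, quantum used, demote→Q1. Q0=[P4,P5,P1] Q1=[P2,P3] Q2=[]
t=9-12: P4@Q0 runs 3, rem=8, quantum used, demote→Q1. Q0=[P5,P1] Q1=[P2,P3,P4] Q2=[]
t=12-15: P5@Q0 runs 3, rem=12, quantum used, demote→Q1. Q0=[P1] Q1=[P2,P3,P4,P5] Q2=[]
t=15-18: P1@Q0 runs 3, rem=3, I/O yield, promote→Q0. Q0=[P1] Q1=[P2,P3,P4,P5] Q2=[]
t=18-21: P1@Q0 runs 3, rem=0, completes. Q0=[] Q1=[P2,P3,P4,P5] Q2=[]
t=21-27: P2@Q1 runs 6, rem=6, quantum used, demote→Q2. Q0=[] Q1=[P3,P4,P5] Q2=[P2]
t=27-33: P3@Q1 runs 6, rem=4, quantum used, demote→Q2. Q0=[] Q1=[P4,P5] Q2=[P2,P3]
t=33-39: P4@Q1 runs 6, rem=2, quantum used, demote→Q2. Q0=[] Q1=[P5] Q2=[P2,P3,P4]
t=39-45: P5@Q1 runs 6, rem=6, quantum used, demote→Q2. Q0=[] Q1=[] Q2=[P2,P3,P4,P5]
t=45-51: P2@Q2 runs 6, rem=0, completes. Q0=[] Q1=[] Q2=[P3,P4,P5]
t=51-55: P3@Q2 runs 4, rem=0, completes. Q0=[] Q1=[] Q2=[P4,P5]
t=55-57: P4@Q2 runs 2, rem=0, completes. Q0=[] Q1=[] Q2=[P5]
t=57-63: P5@Q2 runs 6, rem=0, completes. Q0=[] Q1=[] Q2=[]

Answer: P1(0-3) P2(3-6) P3(6-9) P4(9-12) P5(12-15) P1(15-18) P1(18-21) P2(21-27) P3(27-33) P4(33-39) P5(39-45) P2(45-51) P3(51-55) P4(55-57) P5(57-63)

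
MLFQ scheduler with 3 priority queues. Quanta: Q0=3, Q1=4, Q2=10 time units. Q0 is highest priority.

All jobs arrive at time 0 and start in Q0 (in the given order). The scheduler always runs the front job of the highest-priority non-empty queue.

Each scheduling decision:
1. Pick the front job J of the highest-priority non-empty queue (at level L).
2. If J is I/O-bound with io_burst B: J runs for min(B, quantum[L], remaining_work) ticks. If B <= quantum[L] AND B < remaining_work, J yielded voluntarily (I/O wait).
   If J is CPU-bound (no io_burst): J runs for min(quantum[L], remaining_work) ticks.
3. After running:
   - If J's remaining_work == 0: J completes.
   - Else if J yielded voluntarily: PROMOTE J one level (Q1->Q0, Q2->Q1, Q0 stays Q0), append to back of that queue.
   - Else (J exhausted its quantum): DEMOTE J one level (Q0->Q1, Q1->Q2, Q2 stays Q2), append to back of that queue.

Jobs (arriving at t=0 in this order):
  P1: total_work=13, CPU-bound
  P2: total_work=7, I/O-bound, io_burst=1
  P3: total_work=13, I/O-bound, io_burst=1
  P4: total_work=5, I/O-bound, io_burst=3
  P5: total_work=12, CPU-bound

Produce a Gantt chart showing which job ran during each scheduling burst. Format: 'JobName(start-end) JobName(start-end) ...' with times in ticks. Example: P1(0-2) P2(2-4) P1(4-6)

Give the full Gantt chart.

t=0-3: P1@Q0 runs 3, rem=10, quantum used, demote→Q1. Q0=[P2,P3,P4,P5] Q1=[P1] Q2=[]
t=3-4: P2@Q0 runs 1, rem=6, I/O yield, promote→Q0. Q0=[P3,P4,P5,P2] Q1=[P1] Q2=[]
t=4-5: P3@Q0 runs 1, rem=12, I/O yield, promote→Q0. Q0=[P4,P5,P2,P3] Q1=[P1] Q2=[]
t=5-8: P4@Q0 runs 3, rem=2, I/O yield, promote→Q0. Q0=[P5,P2,P3,P4] Q1=[P1] Q2=[]
t=8-11: P5@Q0 runs 3, rem=9, quantum used, demote→Q1. Q0=[P2,P3,P4] Q1=[P1,P5] Q2=[]
t=11-12: P2@Q0 runs 1, rem=5, I/O yield, promote→Q0. Q0=[P3,P4,P2] Q1=[P1,P5] Q2=[]
t=12-13: P3@Q0 runs 1, rem=11, I/O yield, promote→Q0. Q0=[P4,P2,P3] Q1=[P1,P5] Q2=[]
t=13-15: P4@Q0 runs 2, rem=0, completes. Q0=[P2,P3] Q1=[P1,P5] Q2=[]
t=15-16: P2@Q0 runs 1, rem=4, I/O yield, promote→Q0. Q0=[P3,P2] Q1=[P1,P5] Q2=[]
t=16-17: P3@Q0 runs 1, rem=10, I/O yield, promote→Q0. Q0=[P2,P3] Q1=[P1,P5] Q2=[]
t=17-18: P2@Q0 runs 1, rem=3, I/O yield, promote→Q0. Q0=[P3,P2] Q1=[P1,P5] Q2=[]
t=18-19: P3@Q0 runs 1, rem=9, I/O yield, promote→Q0. Q0=[P2,P3] Q1=[P1,P5] Q2=[]
t=19-20: P2@Q0 runs 1, rem=2, I/O yield, promote→Q0. Q0=[P3,P2] Q1=[P1,P5] Q2=[]
t=20-21: P3@Q0 runs 1, rem=8, I/O yield, promote→Q0. Q0=[P2,P3] Q1=[P1,P5] Q2=[]
t=21-22: P2@Q0 runs 1, rem=1, I/O yield, promote→Q0. Q0=[P3,P2] Q1=[P1,P5] Q2=[]
t=22-23: P3@Q0 runs 1, rem=7, I/O yield, promote→Q0. Q0=[P2,P3] Q1=[P1,P5] Q2=[]
t=23-24: P2@Q0 runs 1, rem=0, completes. Q0=[P3] Q1=[P1,P5] Q2=[]
t=24-25: P3@Q0 runs 1, rem=6, I/O yield, promote→Q0. Q0=[P3] Q1=[P1,P5] Q2=[]
t=25-26: P3@Q0 runs 1, rem=5, I/O yield, promote→Q0. Q0=[P3] Q1=[P1,P5] Q2=[]
t=26-27: P3@Q0 runs 1, rem=4, I/O yield, promote→Q0. Q0=[P3] Q1=[P1,P5] Q2=[]
t=27-28: P3@Q0 runs 1, rem=3, I/O yield, promote→Q0. Q0=[P3] Q1=[P1,P5] Q2=[]
t=28-29: P3@Q0 runs 1, rem=2, I/O yield, promote→Q0. Q0=[P3] Q1=[P1,P5] Q2=[]
t=29-30: P3@Q0 runs 1, rem=1, I/O yield, promote→Q0. Q0=[P3] Q1=[P1,P5] Q2=[]
t=30-31: P3@Q0 runs 1, rem=0, completes. Q0=[] Q1=[P1,P5] Q2=[]
t=31-35: P1@Q1 runs 4, rem=6, quantum used, demote→Q2. Q0=[] Q1=[P5] Q2=[P1]
t=35-39: P5@Q1 runs 4, rem=5, quantum used, demote→Q2. Q0=[] Q1=[] Q2=[P1,P5]
t=39-45: P1@Q2 runs 6, rem=0, completes. Q0=[] Q1=[] Q2=[P5]
t=45-50: P5@Q2 runs 5, rem=0, completes. Q0=[] Q1=[] Q2=[]

Answer: P1(0-3) P2(3-4) P3(4-5) P4(5-8) P5(8-11) P2(11-12) P3(12-13) P4(13-15) P2(15-16) P3(16-17) P2(17-18) P3(18-19) P2(19-20) P3(20-21) P2(21-22) P3(22-23) P2(23-24) P3(24-25) P3(25-26) P3(26-27) P3(27-28) P3(28-29) P3(29-30) P3(30-31) P1(31-35) P5(35-39) P1(39-45) P5(45-50)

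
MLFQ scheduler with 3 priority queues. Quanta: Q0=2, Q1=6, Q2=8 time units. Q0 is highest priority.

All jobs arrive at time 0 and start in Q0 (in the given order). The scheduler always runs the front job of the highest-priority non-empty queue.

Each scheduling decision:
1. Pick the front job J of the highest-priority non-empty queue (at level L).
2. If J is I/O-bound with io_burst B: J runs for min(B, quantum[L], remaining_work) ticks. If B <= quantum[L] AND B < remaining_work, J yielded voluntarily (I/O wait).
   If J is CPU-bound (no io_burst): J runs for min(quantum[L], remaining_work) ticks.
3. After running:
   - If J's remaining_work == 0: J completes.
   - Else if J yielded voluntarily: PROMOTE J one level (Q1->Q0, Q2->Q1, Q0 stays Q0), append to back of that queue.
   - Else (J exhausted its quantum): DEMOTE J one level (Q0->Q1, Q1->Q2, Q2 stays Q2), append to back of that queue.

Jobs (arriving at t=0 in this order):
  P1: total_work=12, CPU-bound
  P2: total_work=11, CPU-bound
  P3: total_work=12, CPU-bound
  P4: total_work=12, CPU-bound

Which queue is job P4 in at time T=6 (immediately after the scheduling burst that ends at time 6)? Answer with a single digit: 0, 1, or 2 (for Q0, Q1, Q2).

t=0-2: P1@Q0 runs 2, rem=10, quantum used, demote→Q1. Q0=[P2,P3,P4] Q1=[P1] Q2=[]
t=2-4: P2@Q0 runs 2, rem=9, quantum used, demote→Q1. Q0=[P3,P4] Q1=[P1,P2] Q2=[]
t=4-6: P3@Q0 runs 2, rem=10, quantum used, demote→Q1. Q0=[P4] Q1=[P1,P2,P3] Q2=[]
t=6-8: P4@Q0 runs 2, rem=10, quantum used, demote→Q1. Q0=[] Q1=[P1,P2,P3,P4] Q2=[]
t=8-14: P1@Q1 runs 6, rem=4, quantum used, demote→Q2. Q0=[] Q1=[P2,P3,P4] Q2=[P1]
t=14-20: P2@Q1 runs 6, rem=3, quantum used, demote→Q2. Q0=[] Q1=[P3,P4] Q2=[P1,P2]
t=20-26: P3@Q1 runs 6, rem=4, quantum used, demote→Q2. Q0=[] Q1=[P4] Q2=[P1,P2,P3]
t=26-32: P4@Q1 runs 6, rem=4, quantum used, demote→Q2. Q0=[] Q1=[] Q2=[P1,P2,P3,P4]
t=32-36: P1@Q2 runs 4, rem=0, completes. Q0=[] Q1=[] Q2=[P2,P3,P4]
t=36-39: P2@Q2 runs 3, rem=0, completes. Q0=[] Q1=[] Q2=[P3,P4]
t=39-43: P3@Q2 runs 4, rem=0, completes. Q0=[] Q1=[] Q2=[P4]
t=43-47: P4@Q2 runs 4, rem=0, completes. Q0=[] Q1=[] Q2=[]

Answer: 0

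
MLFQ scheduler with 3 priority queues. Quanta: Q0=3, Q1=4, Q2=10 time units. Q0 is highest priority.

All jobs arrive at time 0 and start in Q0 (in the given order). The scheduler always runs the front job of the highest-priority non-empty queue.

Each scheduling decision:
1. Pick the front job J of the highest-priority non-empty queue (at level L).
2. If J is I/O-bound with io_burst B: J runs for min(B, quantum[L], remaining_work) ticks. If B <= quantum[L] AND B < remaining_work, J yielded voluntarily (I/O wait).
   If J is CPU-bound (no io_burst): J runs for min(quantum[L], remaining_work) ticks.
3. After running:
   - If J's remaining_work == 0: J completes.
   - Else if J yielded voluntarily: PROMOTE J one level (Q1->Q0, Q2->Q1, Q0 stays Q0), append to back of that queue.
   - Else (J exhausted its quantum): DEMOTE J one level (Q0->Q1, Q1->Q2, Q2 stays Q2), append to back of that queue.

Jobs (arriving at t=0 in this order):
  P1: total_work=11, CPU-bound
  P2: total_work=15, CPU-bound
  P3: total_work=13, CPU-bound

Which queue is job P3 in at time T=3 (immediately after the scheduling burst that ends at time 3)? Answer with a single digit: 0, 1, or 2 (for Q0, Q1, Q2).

Answer: 0

Derivation:
t=0-3: P1@Q0 runs 3, rem=8, quantum used, demote→Q1. Q0=[P2,P3] Q1=[P1] Q2=[]
t=3-6: P2@Q0 runs 3, rem=12, quantum used, demote→Q1. Q0=[P3] Q1=[P1,P2] Q2=[]
t=6-9: P3@Q0 runs 3, rem=10, quantum used, demote→Q1. Q0=[] Q1=[P1,P2,P3] Q2=[]
t=9-13: P1@Q1 runs 4, rem=4, quantum used, demote→Q2. Q0=[] Q1=[P2,P3] Q2=[P1]
t=13-17: P2@Q1 runs 4, rem=8, quantum used, demote→Q2. Q0=[] Q1=[P3] Q2=[P1,P2]
t=17-21: P3@Q1 runs 4, rem=6, quantum used, demote→Q2. Q0=[] Q1=[] Q2=[P1,P2,P3]
t=21-25: P1@Q2 runs 4, rem=0, completes. Q0=[] Q1=[] Q2=[P2,P3]
t=25-33: P2@Q2 runs 8, rem=0, completes. Q0=[] Q1=[] Q2=[P3]
t=33-39: P3@Q2 runs 6, rem=0, completes. Q0=[] Q1=[] Q2=[]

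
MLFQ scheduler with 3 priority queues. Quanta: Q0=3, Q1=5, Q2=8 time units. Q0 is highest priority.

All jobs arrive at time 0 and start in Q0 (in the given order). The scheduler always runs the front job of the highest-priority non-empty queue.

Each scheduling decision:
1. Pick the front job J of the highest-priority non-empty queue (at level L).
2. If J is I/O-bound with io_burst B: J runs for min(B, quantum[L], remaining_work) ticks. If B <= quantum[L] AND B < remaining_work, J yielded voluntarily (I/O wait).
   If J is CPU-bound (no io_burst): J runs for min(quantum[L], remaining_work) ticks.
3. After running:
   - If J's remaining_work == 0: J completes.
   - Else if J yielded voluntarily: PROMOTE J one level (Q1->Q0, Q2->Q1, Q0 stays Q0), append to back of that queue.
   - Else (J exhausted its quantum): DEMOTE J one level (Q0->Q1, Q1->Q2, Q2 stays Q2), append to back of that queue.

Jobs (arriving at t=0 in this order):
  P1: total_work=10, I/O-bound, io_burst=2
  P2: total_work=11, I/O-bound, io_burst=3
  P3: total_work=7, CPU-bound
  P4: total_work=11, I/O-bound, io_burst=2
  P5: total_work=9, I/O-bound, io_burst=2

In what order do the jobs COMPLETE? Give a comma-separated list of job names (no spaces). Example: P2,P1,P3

Answer: P2,P1,P5,P4,P3

Derivation:
t=0-2: P1@Q0 runs 2, rem=8, I/O yield, promote→Q0. Q0=[P2,P3,P4,P5,P1] Q1=[] Q2=[]
t=2-5: P2@Q0 runs 3, rem=8, I/O yield, promote→Q0. Q0=[P3,P4,P5,P1,P2] Q1=[] Q2=[]
t=5-8: P3@Q0 runs 3, rem=4, quantum used, demote→Q1. Q0=[P4,P5,P1,P2] Q1=[P3] Q2=[]
t=8-10: P4@Q0 runs 2, rem=9, I/O yield, promote→Q0. Q0=[P5,P1,P2,P4] Q1=[P3] Q2=[]
t=10-12: P5@Q0 runs 2, rem=7, I/O yield, promote→Q0. Q0=[P1,P2,P4,P5] Q1=[P3] Q2=[]
t=12-14: P1@Q0 runs 2, rem=6, I/O yield, promote→Q0. Q0=[P2,P4,P5,P1] Q1=[P3] Q2=[]
t=14-17: P2@Q0 runs 3, rem=5, I/O yield, promote→Q0. Q0=[P4,P5,P1,P2] Q1=[P3] Q2=[]
t=17-19: P4@Q0 runs 2, rem=7, I/O yield, promote→Q0. Q0=[P5,P1,P2,P4] Q1=[P3] Q2=[]
t=19-21: P5@Q0 runs 2, rem=5, I/O yield, promote→Q0. Q0=[P1,P2,P4,P5] Q1=[P3] Q2=[]
t=21-23: P1@Q0 runs 2, rem=4, I/O yield, promote→Q0. Q0=[P2,P4,P5,P1] Q1=[P3] Q2=[]
t=23-26: P2@Q0 runs 3, rem=2, I/O yield, promote→Q0. Q0=[P4,P5,P1,P2] Q1=[P3] Q2=[]
t=26-28: P4@Q0 runs 2, rem=5, I/O yield, promote→Q0. Q0=[P5,P1,P2,P4] Q1=[P3] Q2=[]
t=28-30: P5@Q0 runs 2, rem=3, I/O yield, promote→Q0. Q0=[P1,P2,P4,P5] Q1=[P3] Q2=[]
t=30-32: P1@Q0 runs 2, rem=2, I/O yield, promote→Q0. Q0=[P2,P4,P5,P1] Q1=[P3] Q2=[]
t=32-34: P2@Q0 runs 2, rem=0, completes. Q0=[P4,P5,P1] Q1=[P3] Q2=[]
t=34-36: P4@Q0 runs 2, rem=3, I/O yield, promote→Q0. Q0=[P5,P1,P4] Q1=[P3] Q2=[]
t=36-38: P5@Q0 runs 2, rem=1, I/O yield, promote→Q0. Q0=[P1,P4,P5] Q1=[P3] Q2=[]
t=38-40: P1@Q0 runs 2, rem=0, completes. Q0=[P4,P5] Q1=[P3] Q2=[]
t=40-42: P4@Q0 runs 2, rem=1, I/O yield, promote→Q0. Q0=[P5,P4] Q1=[P3] Q2=[]
t=42-43: P5@Q0 runs 1, rem=0, completes. Q0=[P4] Q1=[P3] Q2=[]
t=43-44: P4@Q0 runs 1, rem=0, completes. Q0=[] Q1=[P3] Q2=[]
t=44-48: P3@Q1 runs 4, rem=0, completes. Q0=[] Q1=[] Q2=[]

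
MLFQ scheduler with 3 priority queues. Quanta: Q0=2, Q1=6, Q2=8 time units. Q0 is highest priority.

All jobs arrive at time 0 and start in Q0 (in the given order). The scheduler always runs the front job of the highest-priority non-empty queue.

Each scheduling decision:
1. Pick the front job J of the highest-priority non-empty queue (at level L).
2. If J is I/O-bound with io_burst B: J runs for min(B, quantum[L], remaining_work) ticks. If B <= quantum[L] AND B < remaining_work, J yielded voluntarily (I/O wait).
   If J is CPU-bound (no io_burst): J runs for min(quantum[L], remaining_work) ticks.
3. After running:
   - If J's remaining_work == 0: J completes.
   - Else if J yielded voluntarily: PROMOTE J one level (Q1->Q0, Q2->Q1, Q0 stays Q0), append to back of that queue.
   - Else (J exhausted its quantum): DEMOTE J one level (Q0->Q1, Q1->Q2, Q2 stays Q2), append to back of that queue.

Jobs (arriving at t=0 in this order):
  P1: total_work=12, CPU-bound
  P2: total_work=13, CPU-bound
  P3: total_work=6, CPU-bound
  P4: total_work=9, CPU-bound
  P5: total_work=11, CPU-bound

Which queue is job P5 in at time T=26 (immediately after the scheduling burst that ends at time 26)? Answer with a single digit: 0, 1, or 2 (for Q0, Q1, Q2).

Answer: 1

Derivation:
t=0-2: P1@Q0 runs 2, rem=10, quantum used, demote→Q1. Q0=[P2,P3,P4,P5] Q1=[P1] Q2=[]
t=2-4: P2@Q0 runs 2, rem=11, quantum used, demote→Q1. Q0=[P3,P4,P5] Q1=[P1,P2] Q2=[]
t=4-6: P3@Q0 runs 2, rem=4, quantum used, demote→Q1. Q0=[P4,P5] Q1=[P1,P2,P3] Q2=[]
t=6-8: P4@Q0 runs 2, rem=7, quantum used, demote→Q1. Q0=[P5] Q1=[P1,P2,P3,P4] Q2=[]
t=8-10: P5@Q0 runs 2, rem=9, quantum used, demote→Q1. Q0=[] Q1=[P1,P2,P3,P4,P5] Q2=[]
t=10-16: P1@Q1 runs 6, rem=4, quantum used, demote→Q2. Q0=[] Q1=[P2,P3,P4,P5] Q2=[P1]
t=16-22: P2@Q1 runs 6, rem=5, quantum used, demote→Q2. Q0=[] Q1=[P3,P4,P5] Q2=[P1,P2]
t=22-26: P3@Q1 runs 4, rem=0, completes. Q0=[] Q1=[P4,P5] Q2=[P1,P2]
t=26-32: P4@Q1 runs 6, rem=1, quantum used, demote→Q2. Q0=[] Q1=[P5] Q2=[P1,P2,P4]
t=32-38: P5@Q1 runs 6, rem=3, quantum used, demote→Q2. Q0=[] Q1=[] Q2=[P1,P2,P4,P5]
t=38-42: P1@Q2 runs 4, rem=0, completes. Q0=[] Q1=[] Q2=[P2,P4,P5]
t=42-47: P2@Q2 runs 5, rem=0, completes. Q0=[] Q1=[] Q2=[P4,P5]
t=47-48: P4@Q2 runs 1, rem=0, completes. Q0=[] Q1=[] Q2=[P5]
t=48-51: P5@Q2 runs 3, rem=0, completes. Q0=[] Q1=[] Q2=[]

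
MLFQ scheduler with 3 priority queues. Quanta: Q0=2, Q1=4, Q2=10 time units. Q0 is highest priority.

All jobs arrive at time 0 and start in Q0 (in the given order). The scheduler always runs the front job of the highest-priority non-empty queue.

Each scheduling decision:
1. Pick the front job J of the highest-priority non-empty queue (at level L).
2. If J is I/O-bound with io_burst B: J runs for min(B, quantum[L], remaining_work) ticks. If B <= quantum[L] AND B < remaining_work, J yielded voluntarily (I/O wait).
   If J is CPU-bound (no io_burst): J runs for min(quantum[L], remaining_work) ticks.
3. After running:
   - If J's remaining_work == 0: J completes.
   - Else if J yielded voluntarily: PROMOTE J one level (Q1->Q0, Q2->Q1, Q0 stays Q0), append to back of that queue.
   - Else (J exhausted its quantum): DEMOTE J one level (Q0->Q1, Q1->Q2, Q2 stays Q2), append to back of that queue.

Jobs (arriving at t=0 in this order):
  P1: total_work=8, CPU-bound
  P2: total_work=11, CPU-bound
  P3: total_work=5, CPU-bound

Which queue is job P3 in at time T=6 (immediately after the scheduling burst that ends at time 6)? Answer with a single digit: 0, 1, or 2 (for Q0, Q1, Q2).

t=0-2: P1@Q0 runs 2, rem=6, quantum used, demote→Q1. Q0=[P2,P3] Q1=[P1] Q2=[]
t=2-4: P2@Q0 runs 2, rem=9, quantum used, demote→Q1. Q0=[P3] Q1=[P1,P2] Q2=[]
t=4-6: P3@Q0 runs 2, rem=3, quantum used, demote→Q1. Q0=[] Q1=[P1,P2,P3] Q2=[]
t=6-10: P1@Q1 runs 4, rem=2, quantum used, demote→Q2. Q0=[] Q1=[P2,P3] Q2=[P1]
t=10-14: P2@Q1 runs 4, rem=5, quantum used, demote→Q2. Q0=[] Q1=[P3] Q2=[P1,P2]
t=14-17: P3@Q1 runs 3, rem=0, completes. Q0=[] Q1=[] Q2=[P1,P2]
t=17-19: P1@Q2 runs 2, rem=0, completes. Q0=[] Q1=[] Q2=[P2]
t=19-24: P2@Q2 runs 5, rem=0, completes. Q0=[] Q1=[] Q2=[]

Answer: 1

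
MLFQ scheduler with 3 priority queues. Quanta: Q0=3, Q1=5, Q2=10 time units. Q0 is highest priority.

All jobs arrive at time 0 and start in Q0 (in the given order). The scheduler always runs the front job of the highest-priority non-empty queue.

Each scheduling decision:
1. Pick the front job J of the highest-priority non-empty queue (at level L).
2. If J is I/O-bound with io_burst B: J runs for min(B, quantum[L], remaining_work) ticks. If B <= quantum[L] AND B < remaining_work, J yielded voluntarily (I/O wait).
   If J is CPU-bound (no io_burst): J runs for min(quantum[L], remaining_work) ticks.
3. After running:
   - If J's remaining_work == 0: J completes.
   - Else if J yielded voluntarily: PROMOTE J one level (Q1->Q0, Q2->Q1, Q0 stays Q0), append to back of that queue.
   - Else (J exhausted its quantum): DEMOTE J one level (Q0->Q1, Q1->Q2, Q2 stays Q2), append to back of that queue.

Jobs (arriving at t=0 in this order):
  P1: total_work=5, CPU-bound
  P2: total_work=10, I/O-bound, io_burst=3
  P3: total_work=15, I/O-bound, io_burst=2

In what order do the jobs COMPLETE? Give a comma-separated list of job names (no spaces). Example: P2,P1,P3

t=0-3: P1@Q0 runs 3, rem=2, quantum used, demote→Q1. Q0=[P2,P3] Q1=[P1] Q2=[]
t=3-6: P2@Q0 runs 3, rem=7, I/O yield, promote→Q0. Q0=[P3,P2] Q1=[P1] Q2=[]
t=6-8: P3@Q0 runs 2, rem=13, I/O yield, promote→Q0. Q0=[P2,P3] Q1=[P1] Q2=[]
t=8-11: P2@Q0 runs 3, rem=4, I/O yield, promote→Q0. Q0=[P3,P2] Q1=[P1] Q2=[]
t=11-13: P3@Q0 runs 2, rem=11, I/O yield, promote→Q0. Q0=[P2,P3] Q1=[P1] Q2=[]
t=13-16: P2@Q0 runs 3, rem=1, I/O yield, promote→Q0. Q0=[P3,P2] Q1=[P1] Q2=[]
t=16-18: P3@Q0 runs 2, rem=9, I/O yield, promote→Q0. Q0=[P2,P3] Q1=[P1] Q2=[]
t=18-19: P2@Q0 runs 1, rem=0, completes. Q0=[P3] Q1=[P1] Q2=[]
t=19-21: P3@Q0 runs 2, rem=7, I/O yield, promote→Q0. Q0=[P3] Q1=[P1] Q2=[]
t=21-23: P3@Q0 runs 2, rem=5, I/O yield, promote→Q0. Q0=[P3] Q1=[P1] Q2=[]
t=23-25: P3@Q0 runs 2, rem=3, I/O yield, promote→Q0. Q0=[P3] Q1=[P1] Q2=[]
t=25-27: P3@Q0 runs 2, rem=1, I/O yield, promote→Q0. Q0=[P3] Q1=[P1] Q2=[]
t=27-28: P3@Q0 runs 1, rem=0, completes. Q0=[] Q1=[P1] Q2=[]
t=28-30: P1@Q1 runs 2, rem=0, completes. Q0=[] Q1=[] Q2=[]

Answer: P2,P3,P1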